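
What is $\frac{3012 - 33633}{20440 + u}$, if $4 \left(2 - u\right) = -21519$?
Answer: $- \frac{40828}{34429} \approx -1.1859$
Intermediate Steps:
$u = \frac{21527}{4}$ ($u = 2 - - \frac{21519}{4} = 2 + \frac{21519}{4} = \frac{21527}{4} \approx 5381.8$)
$\frac{3012 - 33633}{20440 + u} = \frac{3012 - 33633}{20440 + \frac{21527}{4}} = - \frac{30621}{\frac{103287}{4}} = \left(-30621\right) \frac{4}{103287} = - \frac{40828}{34429}$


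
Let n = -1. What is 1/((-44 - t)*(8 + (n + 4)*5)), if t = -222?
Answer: 1/4094 ≈ 0.00024426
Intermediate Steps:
1/((-44 - t)*(8 + (n + 4)*5)) = 1/((-44 - 1*(-222))*(8 + (-1 + 4)*5)) = 1/((-44 + 222)*(8 + 3*5)) = 1/(178*(8 + 15)) = 1/(178*23) = 1/4094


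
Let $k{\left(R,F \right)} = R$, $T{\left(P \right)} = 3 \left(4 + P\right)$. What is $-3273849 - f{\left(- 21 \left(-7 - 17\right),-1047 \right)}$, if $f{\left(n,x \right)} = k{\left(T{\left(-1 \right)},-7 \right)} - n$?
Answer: $-3273354$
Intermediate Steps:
$T{\left(P \right)} = 12 + 3 P$
$f{\left(n,x \right)} = 9 - n$ ($f{\left(n,x \right)} = \left(12 + 3 \left(-1\right)\right) - n = \left(12 - 3\right) - n = 9 - n$)
$-3273849 - f{\left(- 21 \left(-7 - 17\right),-1047 \right)} = -3273849 - \left(9 - - 21 \left(-7 - 17\right)\right) = -3273849 - \left(9 - \left(-21\right) \left(-24\right)\right) = -3273849 - \left(9 - 504\right) = -3273849 - -495 = -3273849 + 495 = -3273354$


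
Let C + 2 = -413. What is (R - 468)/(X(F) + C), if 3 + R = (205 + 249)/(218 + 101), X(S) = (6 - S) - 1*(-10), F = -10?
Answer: 149795/124091 ≈ 1.2071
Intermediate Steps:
C = -415 (C = -2 - 413 = -415)
X(S) = 16 - S (X(S) = (6 - S) + 10 = 16 - S)
R = -503/319 (R = -3 + (205 + 249)/(218 + 101) = -3 + 454/319 = -503/319 ≈ -1.5768)
(R - 468)/(X(F) + C) = (-503/319 - 468)/((16 - 1*(-10)) - 415) = -149795/(319*((16 + 10) - 415)) = -149795/(319*(26 - 415)) = -149795/319/(-389) = -149795/319*(-1/389) = 149795/124091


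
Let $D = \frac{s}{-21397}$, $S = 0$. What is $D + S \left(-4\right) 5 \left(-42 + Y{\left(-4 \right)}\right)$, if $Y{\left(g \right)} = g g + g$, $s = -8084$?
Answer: $\frac{8084}{21397} \approx 0.37781$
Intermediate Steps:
$Y{\left(g \right)} = g + g^{2}$ ($Y{\left(g \right)} = g^{2} + g = g + g^{2}$)
$D = \frac{8084}{21397}$ ($D = - \frac{8084}{-21397} = \left(-8084\right) \left(- \frac{1}{21397}\right) = \frac{8084}{21397} \approx 0.37781$)
$D + S \left(-4\right) 5 \left(-42 + Y{\left(-4 \right)}\right) = \frac{8084}{21397} + 0 \left(-4\right) 5 \left(-42 - 4 \left(1 - 4\right)\right) = \frac{8084}{21397} + 0 \cdot 5 \left(-42 - -12\right) = \frac{8084}{21397} + 0 \left(-42 + 12\right) = \frac{8084}{21397} + 0 \left(-30\right) = \frac{8084}{21397} + 0 = \frac{8084}{21397}$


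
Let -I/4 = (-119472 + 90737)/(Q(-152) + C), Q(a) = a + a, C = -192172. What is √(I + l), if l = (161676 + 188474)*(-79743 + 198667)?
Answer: √96417712924363515135/48119 ≈ 2.0406e+5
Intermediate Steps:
Q(a) = 2*a
I = -28735/48119 (I = -4*(-119472 + 90737)/(2*(-152) - 192172) = -(-114940)/(-304 - 192172) = -(-114940)/(-192476) = -(-114940)*(-1)/192476 = -4*28735/192476 = -28735/48119 ≈ -0.59717)
l = 41641238600 (l = 350150*118924 = 41641238600)
√(I + l) = √(-28735/48119 + 41641238600) = √(2003734760164665/48119) = √96417712924363515135/48119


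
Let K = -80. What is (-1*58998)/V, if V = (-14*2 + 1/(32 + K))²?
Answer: -135931392/1809025 ≈ -75.141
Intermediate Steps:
V = 1809025/2304 (V = (-14*2 + 1/(32 - 80))² = (-28 + 1/(-48))² = (-28 - 1/48)² = (-1345/48)² = 1809025/2304 ≈ 785.17)
(-1*58998)/V = (-1*58998)/(1809025/2304) = -58998*2304/1809025 = -135931392/1809025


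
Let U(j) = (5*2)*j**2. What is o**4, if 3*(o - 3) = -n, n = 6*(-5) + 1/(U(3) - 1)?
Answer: 144983272810000/5082121521 ≈ 28528.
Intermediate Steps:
U(j) = 10*j**2
n = -2669/89 (n = 6*(-5) + 1/(10*3**2 - 1) = -30 + 1/(10*9 - 1) = -30 + 1/(90 - 1) = -30 + 1/89 = -2669/89 ≈ -29.989)
o = 3470/267 (o = 3 + (-1*(-2669/89))/3 = 3 + (1/3)*(2669/89) = 3 + 2669/267 = 3470/267 ≈ 12.996)
o**4 = (3470/267)**4 = 144983272810000/5082121521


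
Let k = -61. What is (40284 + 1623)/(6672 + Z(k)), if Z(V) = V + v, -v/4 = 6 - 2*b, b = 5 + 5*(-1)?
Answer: 41907/6587 ≈ 6.3621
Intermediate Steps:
b = 0 (b = 5 - 5 = 0)
v = -24 (v = -4*(6 - 2*0) = -4*(6 + 0) = -4*6 = -24)
Z(V) = -24 + V (Z(V) = V - 24 = -24 + V)
(40284 + 1623)/(6672 + Z(k)) = (40284 + 1623)/(6672 + (-24 - 61)) = 41907/(6672 - 85) = 41907/6587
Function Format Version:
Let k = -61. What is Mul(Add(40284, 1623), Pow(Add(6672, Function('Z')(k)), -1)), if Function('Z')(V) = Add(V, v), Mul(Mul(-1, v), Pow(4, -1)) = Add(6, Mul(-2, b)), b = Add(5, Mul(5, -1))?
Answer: Rational(41907, 6587) ≈ 6.3621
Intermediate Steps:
b = 0 (b = Add(5, -5) = 0)
v = -24 (v = Mul(-4, Add(6, Mul(-2, 0))) = Mul(-4, Add(6, 0)) = Mul(-4, 6) = -24)
Function('Z')(V) = Add(-24, V) (Function('Z')(V) = Add(V, -24) = Add(-24, V))
Mul(Add(40284, 1623), Pow(Add(6672, Function('Z')(k)), -1)) = Mul(Add(40284, 1623), Pow(Add(6672, Add(-24, -61)), -1)) = Mul(41907, Pow(Add(6672, -85), -1)) = Mul(41907, Pow(6587, -1)) = Mul(41907, Rational(1, 6587)) = Rational(41907, 6587)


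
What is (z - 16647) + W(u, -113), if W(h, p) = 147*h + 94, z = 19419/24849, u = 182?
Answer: 84501356/8283 ≈ 10202.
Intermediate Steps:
z = 6473/8283 (z = 19419*(1/24849) = 6473/8283 ≈ 0.78148)
W(h, p) = 94 + 147*h
(z - 16647) + W(u, -113) = (6473/8283 - 16647) + (94 + 147*182) = -137880628/8283 + (94 + 26754) = -137880628/8283 + 26848 = 84501356/8283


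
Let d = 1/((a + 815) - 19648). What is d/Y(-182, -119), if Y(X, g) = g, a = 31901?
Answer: -1/1555092 ≈ -6.4305e-7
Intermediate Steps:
d = 1/13068 (d = 1/((31901 + 815) - 19648) = 1/(32716 - 19648) = 1/13068 ≈ 7.6523e-5)
d/Y(-182, -119) = (1/13068)/(-119) = (1/13068)*(-1/119) = -1/1555092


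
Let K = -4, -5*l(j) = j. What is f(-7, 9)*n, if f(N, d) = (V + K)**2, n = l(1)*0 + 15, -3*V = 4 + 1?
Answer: 1445/3 ≈ 481.67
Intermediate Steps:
V = -5/3 (V = -(4 + 1)/3 = -1/3*5 = -5/3 ≈ -1.6667)
l(j) = -j/5
n = 15 (n = -1/5*1*0 + 15 = -1/5*0 + 15 = 0 + 15 = 15)
f(N, d) = 289/9 (f(N, d) = (-5/3 - 4)**2 = (-17/3)**2 = 289/9)
f(-7, 9)*n = (289/9)*15 = 1445/3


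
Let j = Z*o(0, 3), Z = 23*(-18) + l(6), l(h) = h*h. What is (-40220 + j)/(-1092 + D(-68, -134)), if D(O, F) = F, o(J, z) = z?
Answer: 20677/613 ≈ 33.731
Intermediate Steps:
l(h) = h**2
Z = -378 (Z = 23*(-18) + 6**2 = -414 + 36 = -378)
j = -1134 (j = -378*3 = -1134)
(-40220 + j)/(-1092 + D(-68, -134)) = (-40220 - 1134)/(-1092 - 134) = -41354/(-1226) = -41354*(-1/1226) = 20677/613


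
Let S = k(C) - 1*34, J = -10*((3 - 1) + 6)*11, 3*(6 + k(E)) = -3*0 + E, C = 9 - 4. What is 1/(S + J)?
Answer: -3/2755 ≈ -0.0010889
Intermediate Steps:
C = 5
k(E) = -6 + E/3 (k(E) = -6 + (-3*0 + E)/3 = -6 + (0 + E)/3 = -6 + E/3)
J = -880 (J = -10*(2 + 6)*11 = -10*8*11 = -80*11 = -880)
S = -115/3 (S = (-6 + (⅓)*5) - 1*34 = (-6 + 5/3) - 34 = -13/3 - 34 = -115/3 ≈ -38.333)
1/(S + J) = 1/(-115/3 - 880) = 1/(-2755/3) = -3/2755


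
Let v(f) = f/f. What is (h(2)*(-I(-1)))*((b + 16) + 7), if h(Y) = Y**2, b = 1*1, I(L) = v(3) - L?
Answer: -192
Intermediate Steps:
v(f) = 1
I(L) = 1 - L
b = 1
(h(2)*(-I(-1)))*((b + 16) + 7) = (2**2*(-(1 - 1*(-1))))*((1 + 16) + 7) = (4*(-(1 + 1)))*(17 + 7) = (4*(-1*2))*24 = (4*(-2))*24 = -8*24 = -192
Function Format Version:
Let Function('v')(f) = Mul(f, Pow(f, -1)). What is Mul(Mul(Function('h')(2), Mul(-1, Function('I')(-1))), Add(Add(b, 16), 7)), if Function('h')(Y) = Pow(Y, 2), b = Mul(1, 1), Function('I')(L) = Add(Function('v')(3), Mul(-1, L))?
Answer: -192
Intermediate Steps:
Function('v')(f) = 1
Function('I')(L) = Add(1, Mul(-1, L))
b = 1
Mul(Mul(Function('h')(2), Mul(-1, Function('I')(-1))), Add(Add(b, 16), 7)) = Mul(Mul(Pow(2, 2), Mul(-1, Add(1, Mul(-1, -1)))), Add(Add(1, 16), 7)) = Mul(Mul(4, Mul(-1, Add(1, 1))), Add(17, 7)) = Mul(Mul(4, Mul(-1, 2)), 24) = Mul(Mul(4, -2), 24) = Mul(-8, 24) = -192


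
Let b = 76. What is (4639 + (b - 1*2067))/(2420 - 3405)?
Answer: -2648/985 ≈ -2.6883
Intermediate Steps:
(4639 + (b - 1*2067))/(2420 - 3405) = (4639 + (76 - 1*2067))/(2420 - 3405) = (4639 + (76 - 2067))/(-985) = (4639 - 1991)*(-1/985) = 2648*(-1/985) = -2648/985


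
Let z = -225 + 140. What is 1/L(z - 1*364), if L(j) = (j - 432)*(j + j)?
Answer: 1/791138 ≈ 1.2640e-6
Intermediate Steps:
z = -85
L(j) = 2*j*(-432 + j) (L(j) = (-432 + j)*(2*j) = 2*j*(-432 + j))
1/L(z - 1*364) = 1/(2*(-85 - 1*364)*(-432 + (-85 - 1*364))) = 1/(2*(-85 - 364)*(-432 + (-85 - 364))) = 1/(2*(-449)*(-432 - 449)) = 1/(2*(-449)*(-881)) = 1/791138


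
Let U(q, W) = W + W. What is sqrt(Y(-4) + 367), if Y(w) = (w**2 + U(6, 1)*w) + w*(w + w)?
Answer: sqrt(407) ≈ 20.174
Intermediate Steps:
U(q, W) = 2*W
Y(w) = 2*w + 3*w**2 (Y(w) = (w**2 + (2*1)*w) + w*(w + w) = (w**2 + 2*w) + w*(2*w) = (w**2 + 2*w) + 2*w**2 = 2*w + 3*w**2)
sqrt(Y(-4) + 367) = sqrt(-4*(2 + 3*(-4)) + 367) = sqrt(-4*(2 - 12) + 367) = sqrt(-4*(-10) + 367) = sqrt(40 + 367) = sqrt(407)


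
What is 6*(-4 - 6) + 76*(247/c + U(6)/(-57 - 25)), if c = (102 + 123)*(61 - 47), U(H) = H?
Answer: -3848774/64575 ≈ -59.602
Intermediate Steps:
c = 3150 (c = 225*14 = 3150)
6*(-4 - 6) + 76*(247/c + U(6)/(-57 - 25)) = 6*(-4 - 6) + 76*(247/3150 + 6/(-57 - 25)) = 6*(-10) + 76*(247*(1/3150) + 6/(-82)) = -60 + 76*(247/3150 + 6*(-1/82)) = -60 + 76*(247/3150 - 3/41) = -60 + 76*(677/129150) = -60 + 25726/64575 = -3848774/64575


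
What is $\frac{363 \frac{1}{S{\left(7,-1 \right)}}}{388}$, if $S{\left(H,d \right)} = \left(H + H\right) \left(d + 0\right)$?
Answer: $- \frac{363}{5432} \approx -0.066826$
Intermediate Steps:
$S{\left(H,d \right)} = 2 H d$
$\frac{363 \frac{1}{S{\left(7,-1 \right)}}}{388} = \frac{363 \frac{1}{2 \cdot 7 \left(-1\right)}}{388} = \frac{363}{-14} \cdot \frac{1}{388} = 363 \left(- \frac{1}{14}\right) \frac{1}{388} = \left(- \frac{363}{14}\right) \frac{1}{388} = - \frac{363}{5432}$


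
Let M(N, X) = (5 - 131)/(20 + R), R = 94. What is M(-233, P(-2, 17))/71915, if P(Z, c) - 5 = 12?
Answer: -21/1366385 ≈ -1.5369e-5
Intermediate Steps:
P(Z, c) = 17 (P(Z, c) = 5 + 12 = 17)
M(N, X) = -21/19 (M(N, X) = (5 - 131)/(20 + 94) = -126/114 = -126*1/114 = -21/19)
M(-233, P(-2, 17))/71915 = -21/19/71915 = -21/19*1/71915 = -21/1366385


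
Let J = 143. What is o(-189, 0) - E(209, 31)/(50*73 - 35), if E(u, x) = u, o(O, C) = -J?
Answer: -517154/3615 ≈ -143.06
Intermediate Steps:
o(O, C) = -143 (o(O, C) = -1*143 = -143)
o(-189, 0) - E(209, 31)/(50*73 - 35) = -143 - 209/(50*73 - 35) = -143 - 209/(3650 - 35) = -143 - 209/3615 = -517154/3615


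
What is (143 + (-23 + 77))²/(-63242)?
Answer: -38809/63242 ≈ -0.61366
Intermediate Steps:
(143 + (-23 + 77))²/(-63242) = (143 + 54)²*(-1/63242) = 197²*(-1/63242) = 38809*(-1/63242) = -38809/63242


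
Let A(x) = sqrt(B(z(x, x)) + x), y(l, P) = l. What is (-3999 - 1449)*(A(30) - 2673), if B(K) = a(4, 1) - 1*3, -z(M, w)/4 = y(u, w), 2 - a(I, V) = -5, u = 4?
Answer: 14562504 - 5448*sqrt(34) ≈ 1.4531e+7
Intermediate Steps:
a(I, V) = 7 (a(I, V) = 2 - 1*(-5) = 2 + 5 = 7)
z(M, w) = -16 (z(M, w) = -4*4 = -16)
B(K) = 4 (B(K) = 7 - 1*3 = 7 - 3 = 4)
A(x) = sqrt(4 + x)
(-3999 - 1449)*(A(30) - 2673) = (-3999 - 1449)*(sqrt(4 + 30) - 2673) = -5448*(sqrt(34) - 2673) = -5448*(-2673 + sqrt(34)) = 14562504 - 5448*sqrt(34)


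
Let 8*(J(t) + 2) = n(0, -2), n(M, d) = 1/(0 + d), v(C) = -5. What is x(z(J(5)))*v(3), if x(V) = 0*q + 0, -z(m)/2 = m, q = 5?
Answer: 0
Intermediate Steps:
n(M, d) = 1/d
J(t) = -33/16 (J(t) = -2 + (⅛)/(-2) = -2 + (⅛)*(-½) = -2 - 1/16 = -33/16)
z(m) = -2*m
x(V) = 0 (x(V) = 0*5 + 0 = 0 + 0 = 0)
x(z(J(5)))*v(3) = 0*(-5) = 0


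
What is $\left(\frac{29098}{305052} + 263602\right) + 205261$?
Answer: $\frac{71513812487}{152526} \approx 4.6886 \cdot 10^{5}$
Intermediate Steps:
$\left(\frac{29098}{305052} + 263602\right) + 205261 = \left(29098 \cdot \frac{1}{305052} + 263602\right) + 205261 = \left(\frac{14549}{152526} + 263602\right) + 205261 = \frac{40206173201}{152526} + 205261 = \frac{71513812487}{152526}$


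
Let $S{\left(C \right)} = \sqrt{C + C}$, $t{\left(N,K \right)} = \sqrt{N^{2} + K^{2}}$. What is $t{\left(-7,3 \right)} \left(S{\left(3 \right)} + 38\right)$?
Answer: $\sqrt{58} \left(38 + \sqrt{6}\right) \approx 308.05$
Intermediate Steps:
$t{\left(N,K \right)} = \sqrt{K^{2} + N^{2}}$
$S{\left(C \right)} = \sqrt{2} \sqrt{C}$ ($S{\left(C \right)} = \sqrt{2 C} = \sqrt{2} \sqrt{C}$)
$t{\left(-7,3 \right)} \left(S{\left(3 \right)} + 38\right) = \sqrt{3^{2} + \left(-7\right)^{2}} \left(\sqrt{2} \sqrt{3} + 38\right) = \sqrt{9 + 49} \left(\sqrt{6} + 38\right) = \sqrt{58} \left(38 + \sqrt{6}\right)$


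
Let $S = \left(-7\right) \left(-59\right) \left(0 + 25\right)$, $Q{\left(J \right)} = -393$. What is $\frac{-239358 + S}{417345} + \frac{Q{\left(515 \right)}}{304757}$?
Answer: $- \frac{69963426566}{127188810165} \approx -0.55008$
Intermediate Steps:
$S = 10325$ ($S = 413 \cdot 25 = 10325$)
$\frac{-239358 + S}{417345} + \frac{Q{\left(515 \right)}}{304757} = \frac{-239358 + 10325}{417345} - \frac{393}{304757} = \left(-229033\right) \frac{1}{417345} - \frac{393}{304757} = - \frac{229033}{417345} - \frac{393}{304757} = - \frac{69963426566}{127188810165}$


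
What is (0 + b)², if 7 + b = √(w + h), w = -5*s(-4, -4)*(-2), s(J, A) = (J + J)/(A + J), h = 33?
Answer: (7 - √43)² ≈ 0.19586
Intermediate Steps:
s(J, A) = 2*J/(A + J) (s(J, A) = (2*J)/(A + J) = 2*J/(A + J))
w = 10 (w = -10*(-4)/(-4 - 4)*(-2) = -10*(-4)/(-8)*(-2) = -10*(-4)*(-1)/8*(-2) = -5*1*(-2) = -5*(-2) = 10)
b = -7 + √43 (b = -7 + √(10 + 33) = -7 + √43 ≈ -0.44256)
(0 + b)² = (0 + (-7 + √43))² = (-7 + √43)²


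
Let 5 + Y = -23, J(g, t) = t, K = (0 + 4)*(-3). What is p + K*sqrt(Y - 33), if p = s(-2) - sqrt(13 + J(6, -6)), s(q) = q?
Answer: -2 - sqrt(7) - 12*I*sqrt(61) ≈ -4.6458 - 93.723*I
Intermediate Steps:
K = -12 (K = 4*(-3) = -12)
Y = -28 (Y = -5 - 23 = -28)
p = -2 - sqrt(7) (p = -2 - sqrt(13 - 6) = -2 - sqrt(7) ≈ -4.6458)
p + K*sqrt(Y - 33) = (-2 - sqrt(7)) - 12*sqrt(-28 - 33) = (-2 - sqrt(7)) - 12*I*sqrt(61) = -2 - sqrt(7) - 12*I*sqrt(61)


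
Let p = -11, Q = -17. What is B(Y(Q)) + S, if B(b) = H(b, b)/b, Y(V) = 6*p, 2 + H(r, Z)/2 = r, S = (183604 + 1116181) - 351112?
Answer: 31306277/33 ≈ 9.4868e+5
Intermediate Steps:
S = 948673 (S = 1299785 - 351112 = 948673)
H(r, Z) = -4 + 2*r
Y(V) = -66 (Y(V) = 6*(-11) = -66)
B(b) = (-4 + 2*b)/b
B(Y(Q)) + S = (2 - 4/(-66)) + 948673 = (2 - 4*(-1/66)) + 948673 = (2 + 2/33) + 948673 = 68/33 + 948673 = 31306277/33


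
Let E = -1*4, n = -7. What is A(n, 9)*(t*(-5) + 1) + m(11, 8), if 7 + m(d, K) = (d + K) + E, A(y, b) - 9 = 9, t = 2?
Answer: -154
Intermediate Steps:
E = -4
A(y, b) = 18 (A(y, b) = 9 + 9 = 18)
m(d, K) = -11 + K + d (m(d, K) = -7 + ((d + K) - 4) = -7 + ((K + d) - 4) = -7 + (-4 + K + d) = -11 + K + d)
A(n, 9)*(t*(-5) + 1) + m(11, 8) = 18*(2*(-5) + 1) + (-11 + 8 + 11) = 18*(-10 + 1) + 8 = 18*(-9) + 8 = -162 + 8 = -154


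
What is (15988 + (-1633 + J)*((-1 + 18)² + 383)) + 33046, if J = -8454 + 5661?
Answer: -2925238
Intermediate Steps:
J = -2793
(15988 + (-1633 + J)*((-1 + 18)² + 383)) + 33046 = (15988 + (-1633 - 2793)*((-1 + 18)² + 383)) + 33046 = (15988 - 4426*(17² + 383)) + 33046 = (15988 - 4426*(289 + 383)) + 33046 = (15988 - 4426*672) + 33046 = (15988 - 2974272) + 33046 = -2958284 + 33046 = -2925238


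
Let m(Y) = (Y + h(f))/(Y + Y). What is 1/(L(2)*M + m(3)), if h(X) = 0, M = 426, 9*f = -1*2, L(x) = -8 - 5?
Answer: -2/11075 ≈ -0.00018059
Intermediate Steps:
L(x) = -13
f = -2/9 (f = (-1*2)/9 = (⅑)*(-2) = -2/9 ≈ -0.22222)
m(Y) = ½ (m(Y) = (Y + 0)/(Y + Y) = Y/((2*Y)) = Y*(1/(2*Y)) = ½)
1/(L(2)*M + m(3)) = 1/(-13*426 + ½) = 1/(-5538 + ½) = 1/(-11075/2) = -2/11075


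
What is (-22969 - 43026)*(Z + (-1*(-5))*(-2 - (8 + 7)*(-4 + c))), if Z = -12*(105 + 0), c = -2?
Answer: 54115900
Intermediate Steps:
Z = -1260 (Z = -12*105 = -1260)
(-22969 - 43026)*(Z + (-1*(-5))*(-2 - (8 + 7)*(-4 + c))) = (-22969 - 43026)*(-1260 + (-1*(-5))*(-2 - (8 + 7)*(-4 - 2))) = -65995*(-1260 + 5*(-2 - 15*(-6))) = -65995*(-1260 + 5*(-2 - 1*(-90))) = -65995*(-1260 + 5*(-2 + 90)) = -65995*(-1260 + 5*88) = -65995*(-1260 + 440) = -65995*(-820) = 54115900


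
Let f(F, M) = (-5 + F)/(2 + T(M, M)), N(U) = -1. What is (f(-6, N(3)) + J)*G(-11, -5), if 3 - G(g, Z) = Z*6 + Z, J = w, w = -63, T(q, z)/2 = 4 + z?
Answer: -9785/4 ≈ -2446.3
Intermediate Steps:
T(q, z) = 8 + 2*z (T(q, z) = 2*(4 + z) = 8 + 2*z)
f(F, M) = (-5 + F)/(10 + 2*M) (f(F, M) = (-5 + F)/(2 + (8 + 2*M)) = (-5 + F)/(10 + 2*M))
J = -63
G(g, Z) = 3 - 7*Z (G(g, Z) = 3 - (Z*6 + Z) = 3 - (6*Z + Z) = 3 - 7*Z)
(f(-6, N(3)) + J)*G(-11, -5) = ((-5 - 6)/(2*(5 - 1)) - 63)*(3 - 7*(-5)) = ((½)*(-11)/4 - 63)*(3 + 35) = ((½)*(¼)*(-11) - 63)*38 = (-11/8 - 63)*38 = -515/8*38 = -9785/4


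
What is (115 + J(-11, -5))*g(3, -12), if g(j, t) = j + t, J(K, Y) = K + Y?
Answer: -891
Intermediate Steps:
(115 + J(-11, -5))*g(3, -12) = (115 + (-11 - 5))*(3 - 12) = (115 - 16)*(-9) = 99*(-9) = -891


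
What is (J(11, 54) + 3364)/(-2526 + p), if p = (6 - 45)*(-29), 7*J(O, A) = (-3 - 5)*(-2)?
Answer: -23564/9765 ≈ -2.4131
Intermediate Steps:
J(O, A) = 16/7 (J(O, A) = ((-3 - 5)*(-2))/7 = (-8*(-2))/7 = (⅐)*16 = 16/7)
p = 1131 (p = -39*(-29) = 1131)
(J(11, 54) + 3364)/(-2526 + p) = (16/7 + 3364)/(-2526 + 1131) = (23564/7)/(-1395) = (23564/7)*(-1/1395) = -23564/9765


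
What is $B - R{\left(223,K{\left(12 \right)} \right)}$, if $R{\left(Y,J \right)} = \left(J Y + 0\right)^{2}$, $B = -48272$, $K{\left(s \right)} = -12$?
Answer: $-7209248$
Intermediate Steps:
$R{\left(Y,J \right)} = J^{2} Y^{2}$ ($R{\left(Y,J \right)} = \left(J Y\right)^{2} = J^{2} Y^{2}$)
$B - R{\left(223,K{\left(12 \right)} \right)} = -48272 - \left(-12\right)^{2} \cdot 223^{2} = -48272 - 144 \cdot 49729 = -48272 - 7160976 = -7209248$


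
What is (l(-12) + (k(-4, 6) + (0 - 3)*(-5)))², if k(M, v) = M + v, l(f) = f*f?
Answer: 25921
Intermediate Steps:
l(f) = f²
(l(-12) + (k(-4, 6) + (0 - 3)*(-5)))² = ((-12)² + ((-4 + 6) + (0 - 3)*(-5)))² = (144 + (2 - 3*(-5)))² = (144 + (2 + 15))² = (144 + 17)² = 161² = 25921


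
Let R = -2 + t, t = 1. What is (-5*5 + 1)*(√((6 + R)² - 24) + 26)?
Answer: -648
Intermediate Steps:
R = -1 (R = -2 + 1 = -1)
(-5*5 + 1)*(√((6 + R)² - 24) + 26) = (-5*5 + 1)*(√((6 - 1)² - 24) + 26) = (-25 + 1)*(√(5² - 24) + 26) = -24*(√(25 - 24) + 26) = -24*(√1 + 26) = -24*(1 + 26) = -24*27 = -648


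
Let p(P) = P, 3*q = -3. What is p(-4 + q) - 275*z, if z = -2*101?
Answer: 55545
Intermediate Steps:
q = -1 (q = (1/3)*(-3) = -1)
z = -202
p(-4 + q) - 275*z = (-4 - 1) - 275*(-202) = -5 + 55550 = 55545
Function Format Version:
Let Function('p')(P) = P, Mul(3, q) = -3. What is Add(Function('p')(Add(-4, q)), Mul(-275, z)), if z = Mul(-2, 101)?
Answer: 55545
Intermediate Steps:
q = -1 (q = Mul(Rational(1, 3), -3) = -1)
z = -202
Add(Function('p')(Add(-4, q)), Mul(-275, z)) = Add(Add(-4, -1), Mul(-275, -202)) = Add(-5, 55550) = 55545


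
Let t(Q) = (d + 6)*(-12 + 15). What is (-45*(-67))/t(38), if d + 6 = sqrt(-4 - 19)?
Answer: -1005*I*sqrt(23)/23 ≈ -209.56*I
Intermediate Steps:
d = -6 + I*sqrt(23) (d = -6 + sqrt(-4 - 19) = -6 + sqrt(-23) = -6 + I*sqrt(23) ≈ -6.0 + 4.7958*I)
t(Q) = 3*I*sqrt(23) (t(Q) = ((-6 + I*sqrt(23)) + 6)*(-12 + 15) = (I*sqrt(23))*3 = 3*I*sqrt(23))
(-45*(-67))/t(38) = (-45*(-67))/((3*I*sqrt(23))) = 3015*(-I*sqrt(23)/69) = -1005*I*sqrt(23)/23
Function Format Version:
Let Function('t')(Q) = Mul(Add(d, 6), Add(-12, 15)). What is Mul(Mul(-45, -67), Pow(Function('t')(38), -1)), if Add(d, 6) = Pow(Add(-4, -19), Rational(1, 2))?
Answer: Mul(Rational(-1005, 23), I, Pow(23, Rational(1, 2))) ≈ Mul(-209.56, I)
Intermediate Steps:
d = Add(-6, Mul(I, Pow(23, Rational(1, 2)))) (d = Add(-6, Pow(Add(-4, -19), Rational(1, 2))) = Add(-6, Pow(-23, Rational(1, 2))) = Add(-6, Mul(I, Pow(23, Rational(1, 2)))) ≈ Add(-6.0000, Mul(4.7958, I)))
Function('t')(Q) = Mul(3, I, Pow(23, Rational(1, 2))) (Function('t')(Q) = Mul(Add(Add(-6, Mul(I, Pow(23, Rational(1, 2)))), 6), Add(-12, 15)) = Mul(Mul(I, Pow(23, Rational(1, 2))), 3) = Mul(3, I, Pow(23, Rational(1, 2))))
Mul(Mul(-45, -67), Pow(Function('t')(38), -1)) = Mul(Mul(-45, -67), Pow(Mul(3, I, Pow(23, Rational(1, 2))), -1)) = Mul(3015, Mul(Rational(-1, 69), I, Pow(23, Rational(1, 2)))) = Mul(Rational(-1005, 23), I, Pow(23, Rational(1, 2)))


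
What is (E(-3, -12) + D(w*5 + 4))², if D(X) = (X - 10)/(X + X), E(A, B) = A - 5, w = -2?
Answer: 400/9 ≈ 44.444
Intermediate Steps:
E(A, B) = -5 + A
D(X) = (-10 + X)/(2*X) (D(X) = (-10 + X)/((2*X)) = (-10 + X)*(1/(2*X)) = (-10 + X)/(2*X))
(E(-3, -12) + D(w*5 + 4))² = ((-5 - 3) + (-10 + (-2*5 + 4))/(2*(-2*5 + 4)))² = (-8 + (-10 + (-10 + 4))/(2*(-10 + 4)))² = (-8 + (½)*(-10 - 6)/(-6))² = (-8 + (½)*(-⅙)*(-16))² = (-8 + 4/3)² = (-20/3)² = 400/9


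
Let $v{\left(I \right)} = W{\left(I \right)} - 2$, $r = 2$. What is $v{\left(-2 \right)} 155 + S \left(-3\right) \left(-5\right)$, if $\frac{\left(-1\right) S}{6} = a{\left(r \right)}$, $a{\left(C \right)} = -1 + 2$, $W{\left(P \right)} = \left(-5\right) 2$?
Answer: $-1950$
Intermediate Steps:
$W{\left(P \right)} = -10$
$a{\left(C \right)} = 1$
$S = -6$ ($S = \left(-6\right) 1 = -6$)
$v{\left(I \right)} = -12$ ($v{\left(I \right)} = -10 - 2 = -12$)
$v{\left(-2 \right)} 155 + S \left(-3\right) \left(-5\right) = \left(-12\right) 155 + \left(-6\right) \left(-3\right) \left(-5\right) = -1860 + 18 \left(-5\right) = -1860 - 90 = -1950$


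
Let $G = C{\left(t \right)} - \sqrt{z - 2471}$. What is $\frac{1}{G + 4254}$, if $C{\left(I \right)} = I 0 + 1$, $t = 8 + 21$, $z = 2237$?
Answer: $\frac{4255}{18105259} + \frac{3 i \sqrt{26}}{18105259} \approx 0.00023501 + 8.449 \cdot 10^{-7} i$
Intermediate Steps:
$t = 29$
$C{\left(I \right)} = 1$ ($C{\left(I \right)} = 0 + 1 = 1$)
$G = 1 - 3 i \sqrt{26}$ ($G = 1 - \sqrt{2237 - 2471} = 1 - \sqrt{-234} = 1 - 3 i \sqrt{26} \approx 1.0 - 15.297 i$)
$\frac{1}{G + 4254} = \frac{1}{\left(1 - 3 i \sqrt{26}\right) + 4254} = \frac{1}{4255 - 3 i \sqrt{26}}$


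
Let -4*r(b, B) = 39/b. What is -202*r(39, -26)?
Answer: 101/2 ≈ 50.500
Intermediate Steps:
r(b, B) = -39/(4*b)
-202*r(39, -26) = -(-3939)/(2*39) = -202*(-¼) = 101/2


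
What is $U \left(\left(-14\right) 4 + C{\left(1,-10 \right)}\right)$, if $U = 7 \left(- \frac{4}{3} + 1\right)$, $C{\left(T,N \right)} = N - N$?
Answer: $\frac{392}{3} \approx 130.67$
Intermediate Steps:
$C{\left(T,N \right)} = 0$
$U = - \frac{7}{3}$ ($U = 7 \left(\left(-4\right) \frac{1}{3} + 1\right) = 7 \left(- \frac{4}{3} + 1\right) = 7 \left(- \frac{1}{3}\right) = - \frac{7}{3} \approx -2.3333$)
$U \left(\left(-14\right) 4 + C{\left(1,-10 \right)}\right) = - \frac{7 \left(\left(-14\right) 4 + 0\right)}{3} = - \frac{7 \left(-56 + 0\right)}{3} = \left(- \frac{7}{3}\right) \left(-56\right) = \frac{392}{3}$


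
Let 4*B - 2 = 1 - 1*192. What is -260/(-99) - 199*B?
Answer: 3724529/396 ≈ 9405.4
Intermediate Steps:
B = -189/4 (B = ½ + (1 - 1*192)/4 = ½ + (1 - 192)/4 = ½ + (¼)*(-191) = ½ - 191/4 = -189/4 ≈ -47.250)
-260/(-99) - 199*B = -260/(-99) - 199*(-189/4) = -260*(-1/99) + 37611/4 = 260/99 + 37611/4 = 3724529/396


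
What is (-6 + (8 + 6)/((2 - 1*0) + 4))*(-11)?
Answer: 121/3 ≈ 40.333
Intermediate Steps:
(-6 + (8 + 6)/((2 - 1*0) + 4))*(-11) = (-6 + 14/((2 + 0) + 4))*(-11) = (-6 + 14/(2 + 4))*(-11) = (-6 + 14/6)*(-11) = (-6 + 14*(⅙))*(-11) = (-6 + 7/3)*(-11) = -11/3*(-11) = 121/3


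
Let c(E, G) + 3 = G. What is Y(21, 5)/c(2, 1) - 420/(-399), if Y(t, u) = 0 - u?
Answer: 135/38 ≈ 3.5526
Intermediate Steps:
c(E, G) = -3 + G
Y(t, u) = -u
Y(21, 5)/c(2, 1) - 420/(-399) = (-1*5)/(-3 + 1) - 420/(-399) = -5/(-2) - 420*(-1/399) = -5*(-½) + 20/19 = 5/2 + 20/19 = 135/38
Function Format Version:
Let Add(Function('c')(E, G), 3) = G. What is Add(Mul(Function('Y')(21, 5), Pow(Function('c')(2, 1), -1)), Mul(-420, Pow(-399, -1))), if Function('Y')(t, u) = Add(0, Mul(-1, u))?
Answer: Rational(135, 38) ≈ 3.5526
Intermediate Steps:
Function('c')(E, G) = Add(-3, G)
Function('Y')(t, u) = Mul(-1, u)
Add(Mul(Function('Y')(21, 5), Pow(Function('c')(2, 1), -1)), Mul(-420, Pow(-399, -1))) = Add(Mul(Mul(-1, 5), Pow(Add(-3, 1), -1)), Mul(-420, Pow(-399, -1))) = Add(Mul(-5, Pow(-2, -1)), Mul(-420, Rational(-1, 399))) = Add(Mul(-5, Rational(-1, 2)), Rational(20, 19)) = Add(Rational(5, 2), Rational(20, 19)) = Rational(135, 38)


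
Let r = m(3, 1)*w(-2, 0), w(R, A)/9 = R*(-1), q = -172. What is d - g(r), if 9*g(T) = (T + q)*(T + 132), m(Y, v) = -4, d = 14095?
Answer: 47165/3 ≈ 15722.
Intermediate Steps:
w(R, A) = -9*R (w(R, A) = 9*(R*(-1)) = 9*(-R) = -9*R)
r = -72 (r = -(-36)*(-2) = -4*18 = -72)
g(T) = (-172 + T)*(132 + T)/9 (g(T) = ((T - 172)*(T + 132))/9 = ((-172 + T)*(132 + T))/9 = (-172 + T)*(132 + T)/9)
d - g(r) = 14095 - (-7568/3 - 40/9*(-72) + (⅑)*(-72)²) = 14095 - (-7568/3 + 320 + (⅑)*5184) = 14095 - (-7568/3 + 320 + 576) = 14095 - 1*(-4880/3) = 14095 + 4880/3 = 47165/3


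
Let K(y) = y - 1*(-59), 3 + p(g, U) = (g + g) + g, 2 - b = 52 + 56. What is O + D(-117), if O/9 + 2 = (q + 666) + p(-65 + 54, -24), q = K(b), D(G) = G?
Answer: 5112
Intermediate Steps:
b = -106 (b = 2 - (52 + 56) = 2 - 1*108 = 2 - 108 = -106)
p(g, U) = -3 + 3*g (p(g, U) = -3 + ((g + g) + g) = -3 + (2*g + g) = -3 + 3*g)
K(y) = 59 + y (K(y) = y + 59 = 59 + y)
q = -47 (q = 59 - 106 = -47)
O = 5229 (O = -18 + 9*((-47 + 666) + (-3 + 3*(-65 + 54))) = -18 + 9*(619 + (-3 + 3*(-11))) = -18 + 9*(619 + (-3 - 33)) = -18 + 9*(619 - 36) = -18 + 9*583 = -18 + 5247 = 5229)
O + D(-117) = 5229 - 117 = 5112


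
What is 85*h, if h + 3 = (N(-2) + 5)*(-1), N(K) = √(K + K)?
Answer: -680 - 170*I ≈ -680.0 - 170.0*I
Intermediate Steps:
N(K) = √2*√K (N(K) = √(2*K) = √2*√K)
h = -8 - 2*I (h = -3 + (√2*√(-2) + 5)*(-1) = -3 + (√2*(I*√2) + 5)*(-1) = -3 + (2*I + 5)*(-1) = -3 + (5 + 2*I)*(-1) = -3 + (-5 - 2*I) = -8 - 2*I ≈ -8.0 - 2.0*I)
85*h = 85*(-8 - 2*I) = -680 - 170*I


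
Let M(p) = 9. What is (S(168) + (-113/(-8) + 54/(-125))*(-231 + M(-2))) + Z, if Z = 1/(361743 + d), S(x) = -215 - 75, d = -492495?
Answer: -54423003149/16344000 ≈ -3329.8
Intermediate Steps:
S(x) = -290
Z = -1/130752 (Z = 1/(361743 - 492495) = 1/(-130752) = -1/130752 ≈ -7.6481e-6)
(S(168) + (-113/(-8) + 54/(-125))*(-231 + M(-2))) + Z = (-290 + (-113/(-8) + 54/(-125))*(-231 + 9)) - 1/130752 = (-290 + (-113*(-⅛) + 54*(-1/125))*(-222)) - 1/130752 = (-290 + (113/8 - 54/125)*(-222)) - 1/130752 = (-290 + (13693/1000)*(-222)) - 1/130752 = (-290 - 1519923/500) - 1/130752 = -1664923/500 - 1/130752 = -54423003149/16344000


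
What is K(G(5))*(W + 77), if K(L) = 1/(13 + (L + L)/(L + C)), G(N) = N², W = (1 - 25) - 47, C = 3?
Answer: 28/69 ≈ 0.40580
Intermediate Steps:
W = -71 (W = -24 - 47 = -71)
K(L) = 1/(13 + 2*L/(3 + L)) (K(L) = 1/(13 + (L + L)/(L + 3)) = 1/(13 + (2*L)/(3 + L)) = 1/(13 + 2*L/(3 + L)))
K(G(5))*(W + 77) = ((3 + 5²)/(3*(13 + 5*5²)))*(-71 + 77) = ((3 + 25)/(3*(13 + 5*25)))*6 = ((⅓)*28/(13 + 125))*6 = ((⅓)*28/138)*6 = ((⅓)*(1/138)*28)*6 = (14/207)*6 = 28/69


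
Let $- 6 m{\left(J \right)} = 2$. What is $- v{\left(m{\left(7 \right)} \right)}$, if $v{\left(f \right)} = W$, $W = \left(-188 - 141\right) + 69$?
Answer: $260$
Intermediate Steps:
$W = -260$ ($W = -329 + 69 = -260$)
$m{\left(J \right)} = - \frac{1}{3}$ ($m{\left(J \right)} = \left(- \frac{1}{6}\right) 2 = - \frac{1}{3}$)
$v{\left(f \right)} = -260$
$- v{\left(m{\left(7 \right)} \right)} = \left(-1\right) \left(-260\right) = 260$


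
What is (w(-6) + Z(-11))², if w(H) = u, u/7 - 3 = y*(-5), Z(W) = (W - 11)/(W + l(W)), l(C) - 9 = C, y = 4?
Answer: 2325625/169 ≈ 13761.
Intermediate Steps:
l(C) = 9 + C
Z(W) = (-11 + W)/(9 + 2*W) (Z(W) = (W - 11)/(W + (9 + W)) = (-11 + W)/(9 + 2*W))
u = -119 (u = 21 + 7*(4*(-5)) = 21 + 7*(-20) = 21 - 140 = -119)
w(H) = -119
(w(-6) + Z(-11))² = (-119 + (-11 - 11)/(9 + 2*(-11)))² = (-119 - 22/(9 - 22))² = (-119 - 22/(-13))² = (-119 - 1/13*(-22))² = (-119 + 22/13)² = (-1525/13)² = 2325625/169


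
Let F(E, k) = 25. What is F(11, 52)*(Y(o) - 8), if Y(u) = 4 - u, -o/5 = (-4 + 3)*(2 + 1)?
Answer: -475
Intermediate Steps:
o = 15 (o = -5*(-4 + 3)*(2 + 1) = -(-5)*3 = -5*(-3) = 15)
F(11, 52)*(Y(o) - 8) = 25*((4 - 1*15) - 8) = 25*((4 - 15) - 8) = 25*(-11 - 8) = 25*(-19) = -475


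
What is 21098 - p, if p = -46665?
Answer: 67763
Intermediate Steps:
21098 - p = 21098 - 1*(-46665) = 21098 + 46665 = 67763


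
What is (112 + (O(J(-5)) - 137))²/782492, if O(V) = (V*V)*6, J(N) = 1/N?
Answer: 383161/489057500 ≈ 0.00078347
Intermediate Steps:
J(N) = 1/N
O(V) = 6*V² (O(V) = V²*6 = 6*V²)
(112 + (O(J(-5)) - 137))²/782492 = (112 + (6*(1/(-5))² - 137))²/782492 = (112 + (6*(-⅕)² - 137))²*(1/782492) = (112 + (6*(1/25) - 137))²*(1/782492) = (112 + (6/25 - 137))²*(1/782492) = (112 - 3419/25)²*(1/782492) = (-619/25)²*(1/782492) = (383161/625)*(1/782492) = 383161/489057500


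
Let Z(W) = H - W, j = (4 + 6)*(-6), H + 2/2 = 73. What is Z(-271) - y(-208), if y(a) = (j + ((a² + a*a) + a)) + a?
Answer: -85709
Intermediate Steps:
H = 72 (H = -1 + 73 = 72)
j = -60 (j = 10*(-6) = -60)
Z(W) = 72 - W
y(a) = -60 + 2*a + 2*a² (y(a) = (-60 + ((a² + a*a) + a)) + a = (-60 + ((a² + a²) + a)) + a = (-60 + (2*a² + a)) + a = (-60 + (a + 2*a²)) + a = (-60 + a + 2*a²) + a = -60 + 2*a + 2*a²)
Z(-271) - y(-208) = (72 - 1*(-271)) - (-60 + 2*(-208) + 2*(-208)²) = (72 + 271) - (-60 - 416 + 2*43264) = 343 - (-60 - 416 + 86528) = 343 - 1*86052 = 343 - 86052 = -85709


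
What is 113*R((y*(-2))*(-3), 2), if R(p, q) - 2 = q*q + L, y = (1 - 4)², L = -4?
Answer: 226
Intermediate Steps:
y = 9 (y = (-3)² = 9)
R(p, q) = -2 + q² (R(p, q) = 2 + (q*q - 4) = 2 + (q² - 4) = 2 + (-4 + q²) = -2 + q²)
113*R((y*(-2))*(-3), 2) = 113*(-2 + 2²) = 113*(-2 + 4) = 113*2 = 226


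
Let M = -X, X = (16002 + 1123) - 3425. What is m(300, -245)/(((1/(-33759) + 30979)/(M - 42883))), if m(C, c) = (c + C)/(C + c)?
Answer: -1910185497/1045820060 ≈ -1.8265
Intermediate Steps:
X = 13700 (X = 17125 - 3425 = 13700)
M = -13700 (M = -1*13700 = -13700)
m(C, c) = 1 (m(C, c) = (C + c)/(C + c) = 1)
m(300, -245)/(((1/(-33759) + 30979)/(M - 42883))) = 1/((1/(-33759) + 30979)/(-13700 - 42883)) = 1/((-1/33759 + 30979)/(-56583)) = 1/((1045820060/33759)*(-1/56583)) = 1/(-1045820060/1910185497) = 1*(-1910185497/1045820060) = -1910185497/1045820060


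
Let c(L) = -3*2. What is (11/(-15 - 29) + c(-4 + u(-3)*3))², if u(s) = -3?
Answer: 625/16 ≈ 39.063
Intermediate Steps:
c(L) = -6
(11/(-15 - 29) + c(-4 + u(-3)*3))² = (11/(-15 - 29) - 6)² = (11/(-44) - 6)² = (11*(-1/44) - 6)² = (-¼ - 6)² = (-25/4)² = 625/16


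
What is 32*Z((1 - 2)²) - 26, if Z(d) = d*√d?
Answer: 6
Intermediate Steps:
Z(d) = d^(3/2)
32*Z((1 - 2)²) - 26 = 32*((1 - 2)²)^(3/2) - 26 = 32*((-1)²)^(3/2) - 26 = 32*1^(3/2) - 26 = 32*1 - 26 = 32 - 26 = 6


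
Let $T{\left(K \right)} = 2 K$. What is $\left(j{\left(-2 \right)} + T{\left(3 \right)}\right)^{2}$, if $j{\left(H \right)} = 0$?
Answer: $36$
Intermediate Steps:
$\left(j{\left(-2 \right)} + T{\left(3 \right)}\right)^{2} = \left(0 + 2 \cdot 3\right)^{2} = \left(0 + 6\right)^{2} = 6^{2} = 36$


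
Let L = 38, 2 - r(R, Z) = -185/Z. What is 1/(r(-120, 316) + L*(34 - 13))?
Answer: 316/252985 ≈ 0.0012491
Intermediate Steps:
r(R, Z) = 2 + 185/Z (r(R, Z) = 2 - (-185)/Z = 2 + 185/Z)
1/(r(-120, 316) + L*(34 - 13)) = 1/((2 + 185/316) + 38*(34 - 13)) = 1/((2 + 185*(1/316)) + 38*21) = 1/((2 + 185/316) + 798) = 1/(817/316 + 798) = 1/(252985/316) = 316/252985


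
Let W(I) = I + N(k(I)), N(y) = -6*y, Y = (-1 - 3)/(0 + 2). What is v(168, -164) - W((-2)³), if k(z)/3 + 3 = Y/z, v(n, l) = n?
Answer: 253/2 ≈ 126.50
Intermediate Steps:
Y = -2 (Y = -4/2 = -4*½ = -2)
k(z) = -9 - 6/z (k(z) = -9 + 3*(-2/z) = -9 - 6/z)
W(I) = 54 + I + 36/I (W(I) = I - 6*(-9 - 6/I) = I + (54 + 36/I) = 54 + I + 36/I)
v(168, -164) - W((-2)³) = 168 - (54 + (-2)³ + 36/((-2)³)) = 168 - (54 - 8 + 36/(-8)) = 168 - (54 - 8 + 36*(-⅛)) = 168 - (54 - 8 - 9/2) = 168 - 1*83/2 = 168 - 83/2 = 253/2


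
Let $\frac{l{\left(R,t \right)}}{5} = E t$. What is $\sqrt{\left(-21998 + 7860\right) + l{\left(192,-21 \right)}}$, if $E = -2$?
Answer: $2 i \sqrt{3482} \approx 118.02 i$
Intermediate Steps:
$l{\left(R,t \right)} = - 10 t$ ($l{\left(R,t \right)} = 5 \left(- 2 t\right) = - 10 t$)
$\sqrt{\left(-21998 + 7860\right) + l{\left(192,-21 \right)}} = \sqrt{\left(-21998 + 7860\right) - -210} = \sqrt{-14138 + 210} = \sqrt{-13928} = 2 i \sqrt{3482}$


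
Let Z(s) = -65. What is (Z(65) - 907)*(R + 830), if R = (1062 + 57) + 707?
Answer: -2581632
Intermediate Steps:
R = 1826 (R = 1119 + 707 = 1826)
(Z(65) - 907)*(R + 830) = (-65 - 907)*(1826 + 830) = -972*2656 = -2581632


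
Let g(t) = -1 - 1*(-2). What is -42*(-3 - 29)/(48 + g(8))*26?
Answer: 4992/7 ≈ 713.14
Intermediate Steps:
g(t) = 1 (g(t) = -1 + 2 = 1)
-42*(-3 - 29)/(48 + g(8))*26 = -42*(-3 - 29)/(48 + 1)*26 = -(-1344)/49*26 = -42*(-32/49)*26 = (192/7)*26 = 4992/7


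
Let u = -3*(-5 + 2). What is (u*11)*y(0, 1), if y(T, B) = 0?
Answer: 0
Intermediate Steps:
u = 9 (u = -3*(-3) = 9)
(u*11)*y(0, 1) = (9*11)*0 = 99*0 = 0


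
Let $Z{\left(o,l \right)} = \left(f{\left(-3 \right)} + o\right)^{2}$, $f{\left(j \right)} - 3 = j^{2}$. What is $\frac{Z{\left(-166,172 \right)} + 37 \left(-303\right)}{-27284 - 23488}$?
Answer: $- \frac{12505}{50772} \approx -0.2463$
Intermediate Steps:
$f{\left(j \right)} = 3 + j^{2}$
$Z{\left(o,l \right)} = \left(12 + o\right)^{2}$ ($Z{\left(o,l \right)} = \left(\left(3 + \left(-3\right)^{2}\right) + o\right)^{2} = \left(\left(3 + 9\right) + o\right)^{2} = \left(12 + o\right)^{2}$)
$\frac{Z{\left(-166,172 \right)} + 37 \left(-303\right)}{-27284 - 23488} = \frac{\left(12 - 166\right)^{2} + 37 \left(-303\right)}{-27284 - 23488} = \frac{\left(-154\right)^{2} - 11211}{-50772} = \left(23716 - 11211\right) \left(- \frac{1}{50772}\right) = 12505 \left(- \frac{1}{50772}\right) = - \frac{12505}{50772}$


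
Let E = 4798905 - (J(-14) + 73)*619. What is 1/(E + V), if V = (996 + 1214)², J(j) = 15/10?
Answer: 2/19273779 ≈ 1.0377e-7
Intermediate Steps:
J(j) = 3/2 (J(j) = 15*(⅒) = 3/2)
V = 4884100 (V = 2210² = 4884100)
E = 9505579/2 (E = 4798905 - (3/2 + 73)*619 = 4798905 - 149*619/2 = 4798905 - 1*92231/2 = 4798905 - 92231/2 = 9505579/2 ≈ 4.7528e+6)
1/(E + V) = 1/(9505579/2 + 4884100) = 1/(19273779/2) = 2/19273779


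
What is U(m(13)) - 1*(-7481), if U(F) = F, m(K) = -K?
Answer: 7468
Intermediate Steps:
U(m(13)) - 1*(-7481) = -1*13 - 1*(-7481) = -13 + 7481 = 7468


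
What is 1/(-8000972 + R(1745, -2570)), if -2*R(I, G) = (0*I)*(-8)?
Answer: -1/8000972 ≈ -1.2498e-7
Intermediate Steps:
R(I, G) = 0 (R(I, G) = -0*I*(-8)/2 = -0*(-8) = -½*0 = 0)
1/(-8000972 + R(1745, -2570)) = 1/(-8000972 + 0) = 1/(-8000972) = -1/8000972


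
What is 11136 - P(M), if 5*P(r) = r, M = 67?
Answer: 55613/5 ≈ 11123.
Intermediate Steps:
P(r) = r/5
11136 - P(M) = 11136 - 67/5 = 55613/5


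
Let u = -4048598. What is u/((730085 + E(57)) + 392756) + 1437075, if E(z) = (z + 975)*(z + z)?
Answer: 1782671681077/1240489 ≈ 1.4371e+6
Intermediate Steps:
E(z) = 2*z*(975 + z) (E(z) = (975 + z)*(2*z) = 2*z*(975 + z))
u/((730085 + E(57)) + 392756) + 1437075 = -4048598/((730085 + 2*57*(975 + 57)) + 392756) + 1437075 = -4048598/((730085 + 2*57*1032) + 392756) + 1437075 = -4048598/((730085 + 117648) + 392756) + 1437075 = -4048598/(847733 + 392756) + 1437075 = -4048598/1240489 + 1437075 = 1782671681077/1240489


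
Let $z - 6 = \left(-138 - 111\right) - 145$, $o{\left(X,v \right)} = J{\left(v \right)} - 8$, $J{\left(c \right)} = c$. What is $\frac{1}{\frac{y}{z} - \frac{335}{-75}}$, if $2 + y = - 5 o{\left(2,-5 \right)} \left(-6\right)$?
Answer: $\frac{1455}{7969} \approx 0.18258$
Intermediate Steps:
$o{\left(X,v \right)} = -8 + v$ ($o{\left(X,v \right)} = v - 8 = -8 + v$)
$y = -392$ ($y = -2 + - 5 \left(-8 - 5\right) \left(-6\right) = -2 + \left(-5\right) \left(-13\right) \left(-6\right) = -2 + 65 \left(-6\right) = -2 - 390 = -392$)
$z = -388$ ($z = 6 - 394 = -388$)
$\frac{1}{\frac{y}{z} - \frac{335}{-75}} = \frac{1}{- \frac{392}{-388} - \frac{335}{-75}} = \frac{1}{\left(-392\right) \left(- \frac{1}{388}\right) - - \frac{67}{15}} = \frac{1}{\frac{98}{97} + \frac{67}{15}} = \frac{1}{\frac{7969}{1455}} = \frac{1455}{7969}$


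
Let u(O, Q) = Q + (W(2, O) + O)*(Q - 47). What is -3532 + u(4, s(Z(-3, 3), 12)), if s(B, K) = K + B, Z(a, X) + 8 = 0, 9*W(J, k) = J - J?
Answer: -3700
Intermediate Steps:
W(J, k) = 0 (W(J, k) = (J - J)/9 = (⅑)*0 = 0)
Z(a, X) = -8 (Z(a, X) = -8 + 0 = -8)
s(B, K) = B + K
u(O, Q) = Q + O*(-47 + Q) (u(O, Q) = Q + (0 + O)*(Q - 47) = Q + O*(-47 + Q))
-3532 + u(4, s(Z(-3, 3), 12)) = -3532 + ((-8 + 12) - 47*4 + 4*(-8 + 12)) = -3532 + (4 - 188 + 4*4) = -3532 + (4 - 188 + 16) = -3532 - 168 = -3700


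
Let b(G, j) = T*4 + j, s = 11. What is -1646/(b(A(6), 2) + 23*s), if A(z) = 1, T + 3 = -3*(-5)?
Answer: -1646/303 ≈ -5.4323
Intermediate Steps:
T = 12 (T = -3 - 3*(-5) = -3 + 15 = 12)
b(G, j) = 48 + j (b(G, j) = 12*4 + j = 48 + j)
-1646/(b(A(6), 2) + 23*s) = -1646/((48 + 2) + 23*11) = -1646/(50 + 253) = -1646/303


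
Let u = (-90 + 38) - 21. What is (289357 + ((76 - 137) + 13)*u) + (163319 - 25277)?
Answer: 430903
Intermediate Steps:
u = -73 (u = -52 - 21 = -73)
(289357 + ((76 - 137) + 13)*u) + (163319 - 25277) = (289357 + ((76 - 137) + 13)*(-73)) + (163319 - 25277) = (289357 + (-61 + 13)*(-73)) + 138042 = (289357 - 48*(-73)) + 138042 = (289357 + 3504) + 138042 = 292861 + 138042 = 430903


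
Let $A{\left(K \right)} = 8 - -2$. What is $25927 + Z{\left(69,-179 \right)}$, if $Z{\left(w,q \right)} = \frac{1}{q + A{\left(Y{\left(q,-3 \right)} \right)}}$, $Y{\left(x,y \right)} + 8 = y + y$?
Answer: $\frac{4381662}{169} \approx 25927.0$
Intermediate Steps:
$Y{\left(x,y \right)} = -8 + 2 y$ ($Y{\left(x,y \right)} = -8 + \left(y + y\right) = -8 + 2 y$)
$A{\left(K \right)} = 10$ ($A{\left(K \right)} = 8 + 2 = 10$)
$Z{\left(w,q \right)} = \frac{1}{10 + q}$ ($Z{\left(w,q \right)} = \frac{1}{q + 10} = \frac{1}{10 + q}$)
$25927 + Z{\left(69,-179 \right)} = 25927 + \frac{1}{10 - 179} = 25927 + \frac{1}{-169} = 25927 - \frac{1}{169} = \frac{4381662}{169}$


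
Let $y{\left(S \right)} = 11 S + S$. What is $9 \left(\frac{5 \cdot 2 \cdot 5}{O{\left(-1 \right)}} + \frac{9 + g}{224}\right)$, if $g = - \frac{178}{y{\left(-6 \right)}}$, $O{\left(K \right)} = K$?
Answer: $- \frac{57541}{128} \approx -449.54$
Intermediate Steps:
$y{\left(S \right)} = 12 S$
$g = \frac{89}{36}$ ($g = - \frac{178}{12 \left(-6\right)} = - \frac{178}{-72} = \left(-178\right) \left(- \frac{1}{72}\right) = \frac{89}{36} \approx 2.4722$)
$9 \left(\frac{5 \cdot 2 \cdot 5}{O{\left(-1 \right)}} + \frac{9 + g}{224}\right) = 9 \left(\frac{5 \cdot 2 \cdot 5}{-1} + \frac{9 + \frac{89}{36}}{224}\right) = 9 \left(10 \cdot 5 \left(-1\right) + \frac{413}{36} \cdot \frac{1}{224}\right) = 9 \left(50 \left(-1\right) + \frac{59}{1152}\right) = 9 \left(-50 + \frac{59}{1152}\right) = 9 \left(- \frac{57541}{1152}\right) = - \frac{57541}{128}$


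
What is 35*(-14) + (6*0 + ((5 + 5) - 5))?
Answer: -485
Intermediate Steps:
35*(-14) + (6*0 + ((5 + 5) - 5)) = -490 + (0 + (10 - 5)) = -490 + (0 + 5) = -490 + 5 = -485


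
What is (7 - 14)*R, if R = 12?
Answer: -84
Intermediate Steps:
(7 - 14)*R = (7 - 14)*12 = -7*12 = -84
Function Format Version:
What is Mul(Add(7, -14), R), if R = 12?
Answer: -84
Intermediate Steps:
Mul(Add(7, -14), R) = Mul(Add(7, -14), 12) = Mul(-7, 12) = -84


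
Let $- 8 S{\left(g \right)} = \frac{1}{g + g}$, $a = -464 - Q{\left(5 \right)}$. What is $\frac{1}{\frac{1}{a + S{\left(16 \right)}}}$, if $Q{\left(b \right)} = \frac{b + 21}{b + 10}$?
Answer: $- \frac{1788431}{3840} \approx -465.74$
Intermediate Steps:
$Q{\left(b \right)} = \frac{21 + b}{10 + b}$
$a = - \frac{6986}{15}$ ($a = -464 - \frac{21 + 5}{10 + 5} = -464 - \frac{1}{15} \cdot 26 = -464 - \frac{26}{15} = - \frac{6986}{15} \approx -465.73$)
$S{\left(g \right)} = - \frac{1}{16 g}$ ($S{\left(g \right)} = - \frac{1}{8 \left(g + g\right)} = - \frac{1}{8 \cdot 2 g} = - \frac{\frac{1}{2} \frac{1}{g}}{8} = - \frac{1}{16 g}$)
$\frac{1}{\frac{1}{a + S{\left(16 \right)}}} = \frac{1}{\frac{1}{- \frac{6986}{15} - \frac{1}{16 \cdot 16}}} = \frac{1}{\frac{1}{- \frac{6986}{15} - \frac{1}{256}}} = \frac{1}{\frac{1}{- \frac{1788431}{3840}}} = \frac{1}{- \frac{3840}{1788431}} = - \frac{1788431}{3840}$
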